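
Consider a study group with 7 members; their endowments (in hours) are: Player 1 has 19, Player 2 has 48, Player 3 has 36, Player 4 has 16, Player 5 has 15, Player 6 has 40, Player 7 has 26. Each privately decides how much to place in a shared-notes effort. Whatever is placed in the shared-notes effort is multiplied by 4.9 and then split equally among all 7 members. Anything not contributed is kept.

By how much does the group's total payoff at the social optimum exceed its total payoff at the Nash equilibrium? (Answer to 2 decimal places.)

780.00 hours

The private return per contributed unit is 4.9/7 = 0.7000 < 1 for every player regardless of endowment, so the Nash equilibrium is zero contribution and the group total is Σ E_j = 19 + 48 + 36 + 16 + 15 + 40 + 26 = 200.
Each contributed unit returns 4.900 to the group, so the social optimum is full contribution by everyone: group total = 4.900 × 200 = 980.00.
Efficiency loss = (4.900 − 1) × 200 = 780.00.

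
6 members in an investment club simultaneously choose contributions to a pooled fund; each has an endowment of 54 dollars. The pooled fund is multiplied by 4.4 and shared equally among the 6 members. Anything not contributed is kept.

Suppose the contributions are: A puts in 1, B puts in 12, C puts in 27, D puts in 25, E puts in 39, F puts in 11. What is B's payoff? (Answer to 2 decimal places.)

126.33 dollars

Total contributed: 1 + 12 + 27 + 25 + 39 + 11 = 115.
Each receives 4.4 × 115 / 6 = 84.33 from the pooled fund.
B keeps 54 − 12 = 42, so B's payoff is 42 + 84.33 = 126.33.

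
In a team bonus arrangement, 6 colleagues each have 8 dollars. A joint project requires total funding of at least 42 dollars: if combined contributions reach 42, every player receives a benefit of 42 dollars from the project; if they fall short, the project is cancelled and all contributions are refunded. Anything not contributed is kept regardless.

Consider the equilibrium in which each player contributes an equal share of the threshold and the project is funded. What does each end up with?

Equal share of the threshold: 42/6 = 7.
At this profile no one gains by cutting their contribution: any cut drops the total below 42, the project is cancelled, contributions are refunded, and the deviator ends with 8, which is less than 8 − 7 + 42 = 43. Contributing more than 7 just wastes the excess. So contributing exactly 7 is a best response.
Each player's payoff: 8 − 7 + 42 = 43.

43 dollars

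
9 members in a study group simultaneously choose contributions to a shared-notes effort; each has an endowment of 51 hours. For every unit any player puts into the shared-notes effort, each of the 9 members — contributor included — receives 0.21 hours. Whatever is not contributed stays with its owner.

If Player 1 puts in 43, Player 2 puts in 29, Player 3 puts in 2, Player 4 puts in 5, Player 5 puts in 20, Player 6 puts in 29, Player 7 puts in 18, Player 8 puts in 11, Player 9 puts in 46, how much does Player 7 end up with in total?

75.63 hours

Total contributed: 43 + 29 + 2 + 5 + 20 + 29 + 18 + 11 + 46 = 203.
Each receives 0.21 × 203 = 42.63 from the shared-notes effort.
Player 7 keeps 51 − 18 = 33, so Player 7's payoff is 33 + 42.63 = 75.63.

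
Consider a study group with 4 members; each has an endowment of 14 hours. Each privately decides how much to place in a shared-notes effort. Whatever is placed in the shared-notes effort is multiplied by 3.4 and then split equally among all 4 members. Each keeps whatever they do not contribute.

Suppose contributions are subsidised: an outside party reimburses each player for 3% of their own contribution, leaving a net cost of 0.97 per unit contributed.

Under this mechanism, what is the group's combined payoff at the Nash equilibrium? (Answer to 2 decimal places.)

56.00 hours

With the mechanism, a contributed unit returns (3.4/4) / 0.97 = 0.8763 per unit of net cost — still below 1 — so contributing 0 remains dominant for every player.
Everyone keeps their endowment and the group total is 4 × 14 = 56.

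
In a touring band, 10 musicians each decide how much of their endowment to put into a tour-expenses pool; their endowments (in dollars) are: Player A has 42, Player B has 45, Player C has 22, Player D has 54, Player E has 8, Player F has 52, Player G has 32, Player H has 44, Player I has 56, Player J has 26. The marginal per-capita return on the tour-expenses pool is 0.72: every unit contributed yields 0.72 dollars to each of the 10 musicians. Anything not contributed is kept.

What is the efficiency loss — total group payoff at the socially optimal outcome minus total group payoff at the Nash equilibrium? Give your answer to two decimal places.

2362.20 dollars

The private return per contributed unit is 0.72 < 1 for everyone, so the Nash equilibrium is zero contribution and the group total is Σ E_j = 42 + 45 + 22 + 54 + 8 + 52 + 32 + 44 + 56 + 26 = 381.
Each contributed unit returns 7.200 to the group, so the social optimum is full contribution by everyone: group total = 7.200 × 381 = 2743.20.
Efficiency loss = (7.200 − 1) × 381 = 2362.20.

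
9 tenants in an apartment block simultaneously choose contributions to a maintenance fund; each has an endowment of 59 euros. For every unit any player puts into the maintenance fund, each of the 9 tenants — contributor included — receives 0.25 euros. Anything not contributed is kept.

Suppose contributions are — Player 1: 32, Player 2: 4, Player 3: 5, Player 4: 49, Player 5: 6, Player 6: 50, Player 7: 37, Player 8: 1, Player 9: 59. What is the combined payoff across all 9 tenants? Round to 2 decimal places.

834.75 euros

Total contributed: 32 + 4 + 5 + 49 + 6 + 50 + 37 + 1 + 59 = 243; total kept: 9 × 59 − 243 = 288.
The maintenance fund pays out 0.25 × 9 × 243 = 546.75 in aggregate.
Group total = 288 + 546.75 = 834.75.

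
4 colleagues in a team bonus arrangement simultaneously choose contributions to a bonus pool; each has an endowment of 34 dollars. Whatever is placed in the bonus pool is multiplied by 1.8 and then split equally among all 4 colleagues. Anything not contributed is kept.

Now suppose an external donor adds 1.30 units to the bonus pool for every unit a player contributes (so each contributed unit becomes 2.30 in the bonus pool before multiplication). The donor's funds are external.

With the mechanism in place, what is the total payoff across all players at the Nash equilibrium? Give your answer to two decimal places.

Under the mechanism each unit contributed yields 1.8 × 2.30 / 4 = 1.0350 back to its contributor per unit of net cost, which exceeds 1, making full contribution the dominant choice for everyone.
So the Nash equilibrium is full contribution by all 4; the group earns 1.8 × 2.30 × 136 = 563.04.

563.04 dollars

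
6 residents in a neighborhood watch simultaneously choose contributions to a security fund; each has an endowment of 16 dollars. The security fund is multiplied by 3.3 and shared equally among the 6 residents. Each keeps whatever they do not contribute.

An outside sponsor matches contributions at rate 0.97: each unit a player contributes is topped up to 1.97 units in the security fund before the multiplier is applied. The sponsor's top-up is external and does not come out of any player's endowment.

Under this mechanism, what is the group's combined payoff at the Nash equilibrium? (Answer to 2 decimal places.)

624.10 dollars

Under the mechanism each unit contributed yields 3.3 × 1.97 / 6 = 1.0835 back to its contributor per unit of net cost, which exceeds 1, making full contribution the dominant choice for everyone.
So the Nash equilibrium is full contribution by all 6; the group earns 3.3 × 1.97 × 96 = 624.10.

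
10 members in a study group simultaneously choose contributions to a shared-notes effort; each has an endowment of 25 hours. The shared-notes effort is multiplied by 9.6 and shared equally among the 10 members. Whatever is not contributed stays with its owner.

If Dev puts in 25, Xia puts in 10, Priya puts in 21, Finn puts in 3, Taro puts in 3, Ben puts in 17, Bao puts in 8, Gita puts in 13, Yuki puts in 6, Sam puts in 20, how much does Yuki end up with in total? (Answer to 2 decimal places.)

Total contributed: 25 + 10 + 21 + 3 + 3 + 17 + 8 + 13 + 6 + 20 = 126.
Each receives 9.6 × 126 / 10 = 120.96 from the shared-notes effort.
Yuki keeps 25 − 6 = 19, so Yuki's payoff is 19 + 120.96 = 139.96.

139.96 hours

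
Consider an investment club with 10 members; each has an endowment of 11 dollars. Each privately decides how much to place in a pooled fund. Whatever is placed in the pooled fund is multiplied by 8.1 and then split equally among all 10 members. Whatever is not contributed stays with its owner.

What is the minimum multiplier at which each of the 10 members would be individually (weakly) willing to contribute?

A contributed unit returns (multiplier)/10 to its contributor.
This reaches 1 exactly when the multiplier is 10.

10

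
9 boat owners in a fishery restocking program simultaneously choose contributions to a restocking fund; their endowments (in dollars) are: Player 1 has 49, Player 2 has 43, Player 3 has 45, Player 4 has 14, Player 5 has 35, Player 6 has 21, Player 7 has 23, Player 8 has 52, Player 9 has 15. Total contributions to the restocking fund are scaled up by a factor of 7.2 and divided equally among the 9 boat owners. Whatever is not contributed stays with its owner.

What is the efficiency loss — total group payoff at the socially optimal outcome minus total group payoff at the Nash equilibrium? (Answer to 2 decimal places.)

The private return per contributed unit is 7.2/9 = 0.8000 < 1 for every player regardless of endowment, so the Nash equilibrium is zero contribution and the group total is Σ E_j = 49 + 43 + 45 + 14 + 35 + 21 + 23 + 52 + 15 = 297.
Each contributed unit returns 7.200 to the group, so the social optimum is full contribution by everyone: group total = 7.200 × 297 = 2138.40.
Efficiency loss = (7.200 − 1) × 297 = 1841.40.

1841.40 dollars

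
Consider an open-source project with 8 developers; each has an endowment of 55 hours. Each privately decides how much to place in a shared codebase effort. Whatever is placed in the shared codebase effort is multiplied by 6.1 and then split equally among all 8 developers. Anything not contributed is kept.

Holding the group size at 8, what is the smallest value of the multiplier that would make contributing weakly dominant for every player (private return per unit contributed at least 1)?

A contributed unit returns (multiplier)/8 to its contributor.
This reaches 1 exactly when the multiplier is 8.

8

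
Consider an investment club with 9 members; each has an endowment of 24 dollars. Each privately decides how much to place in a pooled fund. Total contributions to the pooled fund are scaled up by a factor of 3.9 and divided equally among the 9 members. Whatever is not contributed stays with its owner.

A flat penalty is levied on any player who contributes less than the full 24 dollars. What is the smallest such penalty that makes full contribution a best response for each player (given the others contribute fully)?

13.60 dollars

Given the others contribute fully, the best deviation is to contribute 0 (any partial contribution still incurs the fine and gives up units whose private return 0.4333 is below 1).
Deviating from 24 to 0 saves 24 dollars but forfeits the deviator's share of the drop in the pooled fund: 3.9/9 × 24 = 10.40.
So the deviation gain is 24 − 10.40 = 13.60, and the fine must be at least 13.60 dollars to wipe it out.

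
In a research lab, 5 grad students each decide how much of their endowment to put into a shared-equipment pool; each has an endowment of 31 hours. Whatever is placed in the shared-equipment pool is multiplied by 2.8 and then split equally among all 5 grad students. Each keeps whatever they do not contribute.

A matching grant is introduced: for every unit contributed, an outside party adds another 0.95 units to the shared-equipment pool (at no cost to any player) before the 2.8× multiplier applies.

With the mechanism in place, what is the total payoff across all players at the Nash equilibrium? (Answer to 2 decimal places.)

Under the mechanism each unit contributed yields 2.8 × 1.95 / 5 = 1.0920 back to its contributor per unit of net cost, which exceeds 1, making full contribution the dominant choice for everyone.
At the Nash equilibrium everyone contributes 31. Group total payoff = 2.8 × 1.95 × 155 = 846.30.

846.30 hours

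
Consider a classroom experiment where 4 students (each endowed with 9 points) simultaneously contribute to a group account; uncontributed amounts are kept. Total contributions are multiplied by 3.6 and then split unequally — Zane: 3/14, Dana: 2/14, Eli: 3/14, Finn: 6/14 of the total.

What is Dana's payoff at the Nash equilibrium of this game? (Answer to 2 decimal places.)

13.63 points

A player with share s gets back 3.6·s per unit contributed, so full contribution is dominant for anyone with s > 1/3.6 = 0.2778 and zero contribution is dominant for anyone below.
Finn alone (share 6/14) is above the threshold, contributing 9; the remaining 3 contribute 0. Total contributed: 9.
Dana keeps 9 and receives 3.6 × 9 × 2/14 = 4.63 from the group account, for a payoff of 13.63.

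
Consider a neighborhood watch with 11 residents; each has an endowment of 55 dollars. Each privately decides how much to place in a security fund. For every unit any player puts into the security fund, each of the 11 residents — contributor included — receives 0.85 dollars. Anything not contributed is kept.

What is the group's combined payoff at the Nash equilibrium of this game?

The private return per contributed unit is 0.85 < 1, so contributing 0 is dominant for every player. At the Nash equilibrium everyone keeps their 55, and the group total is 11 × 55 = 605.

605.00 dollars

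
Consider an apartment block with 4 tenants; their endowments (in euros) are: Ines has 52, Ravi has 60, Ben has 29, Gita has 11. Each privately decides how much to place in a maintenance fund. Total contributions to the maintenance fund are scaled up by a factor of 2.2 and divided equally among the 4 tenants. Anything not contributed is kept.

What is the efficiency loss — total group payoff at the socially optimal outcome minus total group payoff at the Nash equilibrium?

The private return per contributed unit is 2.2/4 = 0.5500 < 1 for every player regardless of endowment, so the Nash equilibrium is zero contribution and the group total is Σ E_j = 52 + 60 + 29 + 11 = 152.
Each contributed unit returns 2.200 to the group, so the social optimum is full contribution by everyone: group total = 2.200 × 152 = 334.40.
Efficiency loss = (2.200 − 1) × 152 = 182.40.

182.40 euros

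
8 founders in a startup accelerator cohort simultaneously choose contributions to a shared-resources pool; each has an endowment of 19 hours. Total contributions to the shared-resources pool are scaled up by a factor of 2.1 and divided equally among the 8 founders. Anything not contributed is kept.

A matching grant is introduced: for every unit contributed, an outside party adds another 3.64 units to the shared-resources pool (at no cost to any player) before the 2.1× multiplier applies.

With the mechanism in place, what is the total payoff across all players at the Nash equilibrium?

1481.09 hours

The effective private return per unit is now 2.1 × 4.64 / 8 = 1.2180 > 1, so every player's dominant strategy flips to full contribution.
So the Nash equilibrium is full contribution by all 8; the group earns 2.1 × 4.64 × 152 = 1481.09.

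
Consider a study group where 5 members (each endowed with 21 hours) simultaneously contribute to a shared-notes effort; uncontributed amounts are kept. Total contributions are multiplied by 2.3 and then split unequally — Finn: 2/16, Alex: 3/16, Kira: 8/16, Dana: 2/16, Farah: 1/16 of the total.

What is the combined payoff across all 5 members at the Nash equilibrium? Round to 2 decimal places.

For player j, contributing a unit is worthwhile iff 2.3 × (j's share) ≥ 1, i.e. iff j's share is at least 0.4348.
The only share above 0.4348 is Kira's 8/16, contributing 21; the remaining 4 contribute 0. Total contributed: 21.
The shared-notes effort pays out 2.3 × 21 = 48.30 in total (split across the unequal shares, but the aggregate is all that matters for the group sum).
The 4 free-riders keep 21 each, adding 84. Group total = 84 + 48.30 = 132.30.

132.30 hours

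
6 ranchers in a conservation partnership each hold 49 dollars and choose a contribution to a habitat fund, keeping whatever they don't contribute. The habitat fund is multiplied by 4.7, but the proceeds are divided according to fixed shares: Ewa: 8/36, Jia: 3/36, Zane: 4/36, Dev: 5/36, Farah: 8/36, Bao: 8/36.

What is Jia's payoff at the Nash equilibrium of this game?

For player j, contributing a unit is worthwhile iff 4.7 × (j's share) ≥ 1, i.e. iff j's share is at least 0.2128.
Ewa, Farah and Bao clear that bar, contributing 49 each; the remaining 3 contribute 0. Total contributed: 147.
Jia keeps 49 and receives 4.7 × 147 × 3/36 = 57.58 from the habitat fund, for a payoff of 106.58.

106.58 dollars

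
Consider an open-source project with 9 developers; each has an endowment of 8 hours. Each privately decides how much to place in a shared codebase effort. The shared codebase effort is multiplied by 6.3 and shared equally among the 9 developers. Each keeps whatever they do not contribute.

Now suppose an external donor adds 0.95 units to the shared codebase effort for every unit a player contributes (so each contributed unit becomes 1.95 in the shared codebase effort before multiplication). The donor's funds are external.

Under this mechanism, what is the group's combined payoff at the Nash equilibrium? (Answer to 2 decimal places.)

884.52 hours

Under the mechanism each unit contributed yields 6.3 × 1.95 / 9 = 1.3650 back to its contributor per unit of net cost, which exceeds 1, making full contribution the dominant choice for everyone.
At the Nash equilibrium everyone contributes 8. Group total payoff = 6.3 × 1.95 × 72 = 884.52.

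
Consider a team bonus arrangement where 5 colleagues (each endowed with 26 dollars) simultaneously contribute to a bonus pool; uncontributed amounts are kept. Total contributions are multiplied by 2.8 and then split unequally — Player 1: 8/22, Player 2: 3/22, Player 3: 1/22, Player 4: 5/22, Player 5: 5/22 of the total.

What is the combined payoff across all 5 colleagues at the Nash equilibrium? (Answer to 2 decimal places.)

For player j, contributing a unit is worthwhile iff 2.8 × (j's share) ≥ 1, i.e. iff j's share is at least 0.3571.
Only Player 1 (8/22) clears that bar, contributing 26; the remaining 4 contribute 0. Total contributed: 26.
The bonus pool pays out 2.8 × 26 = 72.80 in total (split across the unequal shares, but the aggregate is all that matters for the group sum).
The 4 free-riders keep 26 each, adding 104. Group total = 104 + 72.80 = 176.80.

176.80 dollars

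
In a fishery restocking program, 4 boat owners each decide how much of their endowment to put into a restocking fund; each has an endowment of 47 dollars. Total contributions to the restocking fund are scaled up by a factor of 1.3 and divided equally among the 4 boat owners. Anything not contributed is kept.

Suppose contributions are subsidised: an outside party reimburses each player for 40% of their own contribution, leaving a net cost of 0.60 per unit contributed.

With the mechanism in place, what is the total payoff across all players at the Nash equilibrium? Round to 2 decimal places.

Even with the mechanism, each unit contributed returns only (1.3/4) / 0.60 = 0.5417 per unit of net cost, so contributing nothing is still dominant.
At the Nash equilibrium no one contributes; group total payoff = 4 × 47 = 188.

188.00 dollars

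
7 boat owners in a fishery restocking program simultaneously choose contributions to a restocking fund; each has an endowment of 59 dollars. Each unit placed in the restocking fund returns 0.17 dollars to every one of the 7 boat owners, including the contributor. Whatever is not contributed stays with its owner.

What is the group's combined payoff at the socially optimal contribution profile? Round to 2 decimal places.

Each contributed unit returns 1.190 to the group as a whole (0.17 to each of 7 players), which exceeds 1, so the social optimum is full contribution: group total = 1.190 × 413 = 491.47.

491.47 dollars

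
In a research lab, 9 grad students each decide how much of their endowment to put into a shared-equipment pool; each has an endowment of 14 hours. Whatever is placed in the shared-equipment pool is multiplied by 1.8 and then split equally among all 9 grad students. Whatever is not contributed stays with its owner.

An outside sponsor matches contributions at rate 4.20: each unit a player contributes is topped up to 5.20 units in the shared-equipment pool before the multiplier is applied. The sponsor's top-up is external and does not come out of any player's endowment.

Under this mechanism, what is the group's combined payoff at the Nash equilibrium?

The effective private return per unit is now 1.8 × 5.20 / 9 = 1.0400 > 1, so every player's dominant strategy flips to full contribution.
So the Nash equilibrium is full contribution by all 9; the group earns 1.8 × 5.20 × 126 = 1179.36.

1179.36 hours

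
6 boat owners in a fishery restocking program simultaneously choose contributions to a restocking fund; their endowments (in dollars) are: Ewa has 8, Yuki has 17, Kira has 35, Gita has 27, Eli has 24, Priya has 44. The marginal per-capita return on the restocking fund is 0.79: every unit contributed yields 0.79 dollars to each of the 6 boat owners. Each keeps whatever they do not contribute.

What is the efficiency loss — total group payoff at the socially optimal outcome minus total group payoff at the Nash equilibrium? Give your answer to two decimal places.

The private return per contributed unit is 0.79 < 1 for everyone, so the Nash equilibrium is zero contribution and the group total is Σ E_j = 8 + 17 + 35 + 27 + 24 + 44 = 155.
Each contributed unit returns 4.740 to the group, so the social optimum is full contribution by everyone: group total = 4.740 × 155 = 734.70.
Efficiency loss = (4.740 − 1) × 155 = 579.70.

579.70 dollars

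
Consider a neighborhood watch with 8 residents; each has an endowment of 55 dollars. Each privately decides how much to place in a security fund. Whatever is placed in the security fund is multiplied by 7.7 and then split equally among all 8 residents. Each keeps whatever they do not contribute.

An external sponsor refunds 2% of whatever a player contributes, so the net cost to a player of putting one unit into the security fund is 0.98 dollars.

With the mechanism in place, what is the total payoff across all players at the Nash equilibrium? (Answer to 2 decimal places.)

The effective private return is (7.7/8) / 0.98 = 0.9821, which is still under 1, so the mechanism doesn't change anyone's dominant strategy: zero contribution.
Everyone keeps their endowment and the group total is 8 × 55 = 440.

440.00 dollars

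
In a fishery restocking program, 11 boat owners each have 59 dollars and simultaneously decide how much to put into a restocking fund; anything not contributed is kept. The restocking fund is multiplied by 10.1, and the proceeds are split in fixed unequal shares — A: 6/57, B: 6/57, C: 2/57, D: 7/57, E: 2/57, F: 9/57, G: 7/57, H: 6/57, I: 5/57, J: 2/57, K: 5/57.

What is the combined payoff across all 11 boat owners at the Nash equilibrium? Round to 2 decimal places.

For player j, contributing a unit is worthwhile iff 10.1 × (j's share) ≥ 1, i.e. iff j's share is at least 0.0990.
A, B, D, F, G and H clear that bar, contributing 59 each; the remaining 5 contribute 0. Total contributed: 354.
The restocking fund pays out 10.1 × 354 = 3575.40 in total (split across the unequal shares, but the aggregate is all that matters for the group sum).
The 5 free-riders keep 59 each, adding 295. Group total = 295 + 3575.40 = 3870.40.

3870.40 dollars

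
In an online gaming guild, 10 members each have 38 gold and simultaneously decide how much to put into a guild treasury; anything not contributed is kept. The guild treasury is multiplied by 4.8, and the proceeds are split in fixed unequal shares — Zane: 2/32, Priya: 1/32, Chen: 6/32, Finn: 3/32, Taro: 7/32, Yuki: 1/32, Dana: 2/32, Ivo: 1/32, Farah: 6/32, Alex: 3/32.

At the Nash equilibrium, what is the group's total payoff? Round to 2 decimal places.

524.40 gold

Player j's private return per contributed unit is 4.8 × (j's share). Contributing is weakly dominant for j when that share is at least 1/4.8 = 0.2083, and contributing 0 is dominant otherwise.
The only share above 0.2083 is Taro's 7/32, contributing 38; the remaining 9 contribute 0. Total contributed: 38.
The guild treasury pays out 4.8 × 38 = 182.40 in total (split across the unequal shares, but the aggregate is all that matters for the group sum).
The 9 free-riders keep 38 each, adding 342. Group total = 342 + 182.40 = 524.40.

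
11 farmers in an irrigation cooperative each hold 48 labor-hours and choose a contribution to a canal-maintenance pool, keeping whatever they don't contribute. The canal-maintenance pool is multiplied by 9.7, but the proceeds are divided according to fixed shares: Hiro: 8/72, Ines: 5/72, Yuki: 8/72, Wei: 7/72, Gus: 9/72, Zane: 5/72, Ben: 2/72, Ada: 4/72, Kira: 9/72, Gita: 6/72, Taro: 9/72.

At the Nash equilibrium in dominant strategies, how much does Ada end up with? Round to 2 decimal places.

Player j's private return per contributed unit is 9.7 × (j's share). Contributing is weakly dominant for j when that share is at least 1/9.7 = 0.1031, and contributing 0 is dominant otherwise.
Hiro, Yuki, Gus, Kira and Taro are above the threshold, contributing 48 each; the remaining 6 contribute 0. Total contributed: 240.
Ada keeps 48 and receives 9.7 × 240 × 4/72 = 129.33 from the canal-maintenance pool, for a payoff of 177.33.

177.33 labor-hours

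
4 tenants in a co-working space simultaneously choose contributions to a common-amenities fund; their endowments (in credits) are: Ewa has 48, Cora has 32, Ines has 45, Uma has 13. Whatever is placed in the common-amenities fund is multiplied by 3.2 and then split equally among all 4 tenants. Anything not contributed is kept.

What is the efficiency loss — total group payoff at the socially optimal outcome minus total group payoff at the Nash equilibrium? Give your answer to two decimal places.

303.60 credits

The private return per contributed unit is 3.2/4 = 0.8000 < 1 for every player regardless of endowment, so the Nash equilibrium is zero contribution and the group total is Σ E_j = 48 + 32 + 45 + 13 = 138.
Each contributed unit returns 3.200 to the group, so the social optimum is full contribution by everyone: group total = 3.200 × 138 = 441.60.
Efficiency loss = (3.200 − 1) × 138 = 303.60.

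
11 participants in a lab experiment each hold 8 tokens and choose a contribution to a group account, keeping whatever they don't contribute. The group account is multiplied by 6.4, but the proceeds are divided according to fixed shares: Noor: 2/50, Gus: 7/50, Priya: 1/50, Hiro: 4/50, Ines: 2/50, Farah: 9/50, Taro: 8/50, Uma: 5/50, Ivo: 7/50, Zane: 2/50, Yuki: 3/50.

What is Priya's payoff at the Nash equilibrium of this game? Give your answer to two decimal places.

For player j, contributing a unit is worthwhile iff 6.4 × (j's share) ≥ 1, i.e. iff j's share is at least 0.1563.
The shares above 0.1563 belong to Farah and Taro, contributing 8 each; the remaining 9 contribute 0. Total contributed: 16.
Priya keeps 8 and receives 6.4 × 16 × 1/50 = 2.05 from the group account, for a payoff of 10.05.

10.05 tokens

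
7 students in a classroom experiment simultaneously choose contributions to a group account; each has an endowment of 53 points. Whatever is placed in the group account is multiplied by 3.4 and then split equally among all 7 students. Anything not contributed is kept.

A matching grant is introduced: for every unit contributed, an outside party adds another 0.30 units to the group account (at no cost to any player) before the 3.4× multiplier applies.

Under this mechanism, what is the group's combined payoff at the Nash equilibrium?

With the mechanism, a contributed unit returns 3.4 × 1.30 / 7 = 0.6314 per unit of net cost — still below 1 — so contributing 0 remains dominant for every player.
Everyone keeps their endowment and the group total is 7 × 53 = 371.

371.00 points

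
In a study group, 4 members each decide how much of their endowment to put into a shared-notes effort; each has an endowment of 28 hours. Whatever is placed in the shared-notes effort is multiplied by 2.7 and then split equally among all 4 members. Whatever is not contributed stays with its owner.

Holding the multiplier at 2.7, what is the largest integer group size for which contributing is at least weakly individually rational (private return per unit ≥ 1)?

2

Private return per unit is 2.7/(group size), which is ≥ 1 whenever the group size is ≤ 2.7.
The largest such integer is 2.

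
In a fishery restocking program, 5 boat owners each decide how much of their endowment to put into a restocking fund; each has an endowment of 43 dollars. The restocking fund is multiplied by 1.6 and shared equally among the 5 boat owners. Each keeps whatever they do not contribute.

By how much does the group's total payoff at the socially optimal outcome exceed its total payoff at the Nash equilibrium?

129.00 dollars

Each contributed unit returns 1.6/5 = 0.3200 to its contributor — below 1 — so contributing 0 is dominant for every player. At the Nash equilibrium everyone keeps their 43, and the group total is 5 × 43 = 215.
Each contributed unit returns 1.600 to the group as a whole (0.3200 to each of 5 players), which exceeds 1, so the social optimum is full contribution: group total = 1.600 × 215 = 344.00.
Efficiency loss = 344.00 − 215 = 129.00.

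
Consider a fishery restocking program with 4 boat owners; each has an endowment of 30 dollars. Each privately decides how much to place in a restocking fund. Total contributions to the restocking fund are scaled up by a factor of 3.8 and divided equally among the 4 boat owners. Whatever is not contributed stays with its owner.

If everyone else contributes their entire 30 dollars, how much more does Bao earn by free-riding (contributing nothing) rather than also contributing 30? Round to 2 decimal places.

1.50 dollars

Switching from a contribution of 30 to 0 lets Bao keep an extra 30 dollars, but lowers the restocking fund by 30, which costs Bao their own share of that drop: 3.8/4 × 30 = 28.50.
Net gain = 30 − 28.50 = 1.50. The private return per contributed unit (0.9500) is below 1, so free-riding is indeed the best response regardless of what the others do.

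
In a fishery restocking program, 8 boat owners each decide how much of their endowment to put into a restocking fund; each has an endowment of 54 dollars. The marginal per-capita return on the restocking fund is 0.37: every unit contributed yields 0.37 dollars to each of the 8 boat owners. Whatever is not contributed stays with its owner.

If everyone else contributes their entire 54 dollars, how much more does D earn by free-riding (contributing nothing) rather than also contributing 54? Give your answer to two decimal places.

34.02 dollars

Switching from a contribution of 54 to 0 lets D keep an extra 54 dollars, but lowers the restocking fund by 54, which costs D their own share of that drop: 0.37 × 54 = 19.98.
Net gain = 54 − 19.98 = 34.02. The private return per contributed unit (0.37) is below 1, so free-riding is indeed the best response regardless of what the others do.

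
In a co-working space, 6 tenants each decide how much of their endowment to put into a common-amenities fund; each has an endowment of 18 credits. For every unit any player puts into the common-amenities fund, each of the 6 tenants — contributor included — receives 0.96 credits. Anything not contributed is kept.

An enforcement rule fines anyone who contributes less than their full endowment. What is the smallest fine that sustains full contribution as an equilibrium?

Given the others contribute fully, the best deviation is to contribute 0 (any partial contribution still incurs the fine and gives up units whose private return 0.96 is below 1).
Deviating from 18 to 0 saves 18 credits but forfeits the deviator's share of the drop in the common-amenities fund: 0.96 × 18 = 17.28.
So the deviation gain is 18 − 17.28 = 0.72, and the fine must be at least 0.72 credits to wipe it out.

0.72 credits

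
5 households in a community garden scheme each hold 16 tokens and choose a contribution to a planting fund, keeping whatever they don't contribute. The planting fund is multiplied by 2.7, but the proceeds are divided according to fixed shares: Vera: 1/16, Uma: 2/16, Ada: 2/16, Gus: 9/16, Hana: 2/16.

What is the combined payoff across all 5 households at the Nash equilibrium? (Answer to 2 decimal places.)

107.20 tokens

Each unit j contributes comes back to j as 2.7 × (j's share), so j prefers to contribute only if that share exceeds 1/2.7 = 0.3704; otherwise keeping the unit dominates.
Only Gus (9/16) clears that bar, contributing 16; the remaining 4 contribute 0. Total contributed: 16.
The planting fund pays out 2.7 × 16 = 43.20 in total (split across the unequal shares, but the aggregate is all that matters for the group sum).
The 4 free-riders keep 16 each, adding 64. Group total = 64 + 43.20 = 107.20.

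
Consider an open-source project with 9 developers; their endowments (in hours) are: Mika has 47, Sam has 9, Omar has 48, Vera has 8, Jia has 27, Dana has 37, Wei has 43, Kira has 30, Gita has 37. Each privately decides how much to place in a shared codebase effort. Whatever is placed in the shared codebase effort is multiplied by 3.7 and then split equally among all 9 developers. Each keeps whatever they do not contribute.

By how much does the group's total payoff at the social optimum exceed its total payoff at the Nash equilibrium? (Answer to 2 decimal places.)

The private return per contributed unit is 3.7/9 = 0.4111 < 1 for every player regardless of endowment, so the Nash equilibrium is zero contribution and the group total is Σ E_j = 47 + 9 + 48 + 8 + 27 + 37 + 43 + 30 + 37 = 286.
Each contributed unit returns 3.700 to the group, so the social optimum is full contribution by everyone: group total = 3.700 × 286 = 1058.20.
Efficiency loss = (3.700 − 1) × 286 = 772.20.

772.20 hours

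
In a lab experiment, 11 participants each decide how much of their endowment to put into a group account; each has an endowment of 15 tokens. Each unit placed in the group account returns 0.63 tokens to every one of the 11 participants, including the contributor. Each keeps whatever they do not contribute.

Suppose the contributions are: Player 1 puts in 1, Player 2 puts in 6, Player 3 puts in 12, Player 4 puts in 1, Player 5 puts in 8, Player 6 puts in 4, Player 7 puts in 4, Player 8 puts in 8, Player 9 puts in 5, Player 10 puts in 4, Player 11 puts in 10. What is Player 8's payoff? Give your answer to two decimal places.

46.69 tokens

Total contributed: 1 + 6 + 12 + 1 + 8 + 4 + 4 + 8 + 5 + 4 + 10 = 63.
Each receives 0.63 × 63 = 39.69 from the group account.
Player 8 keeps 15 − 8 = 7, so Player 8's payoff is 7 + 39.69 = 46.69.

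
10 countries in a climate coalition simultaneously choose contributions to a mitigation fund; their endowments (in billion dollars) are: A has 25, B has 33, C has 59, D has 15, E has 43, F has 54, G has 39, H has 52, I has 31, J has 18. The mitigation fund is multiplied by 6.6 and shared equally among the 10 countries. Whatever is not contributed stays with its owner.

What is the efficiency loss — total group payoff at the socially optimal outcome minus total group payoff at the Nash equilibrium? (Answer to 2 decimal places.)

The private return per contributed unit is 6.6/10 = 0.6600 < 1 for every player regardless of endowment, so the Nash equilibrium is zero contribution and the group total is Σ E_j = 25 + 33 + 59 + 15 + 43 + 54 + 39 + 52 + 31 + 18 = 369.
Each contributed unit returns 6.600 to the group, so the social optimum is full contribution by everyone: group total = 6.600 × 369 = 2435.40.
Efficiency loss = (6.600 − 1) × 369 = 2066.40.

2066.40 billion dollars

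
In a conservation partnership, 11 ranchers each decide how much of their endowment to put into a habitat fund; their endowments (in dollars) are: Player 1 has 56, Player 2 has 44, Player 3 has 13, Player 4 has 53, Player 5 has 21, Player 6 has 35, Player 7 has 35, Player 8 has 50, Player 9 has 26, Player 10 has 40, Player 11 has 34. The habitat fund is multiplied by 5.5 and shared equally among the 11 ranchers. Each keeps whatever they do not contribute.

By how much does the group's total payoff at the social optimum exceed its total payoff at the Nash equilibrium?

The private return per contributed unit is 5.5/11 = 0.5000 < 1 for every player regardless of endowment, so the Nash equilibrium is zero contribution and the group total is Σ E_j = 56 + 44 + 13 + 53 + 21 + 35 + 35 + 50 + 26 + 40 + 34 = 407.
Each contributed unit returns 5.500 to the group, so the social optimum is full contribution by everyone: group total = 5.500 × 407 = 2238.50.
Efficiency loss = (5.500 − 1) × 407 = 1831.50.

1831.50 dollars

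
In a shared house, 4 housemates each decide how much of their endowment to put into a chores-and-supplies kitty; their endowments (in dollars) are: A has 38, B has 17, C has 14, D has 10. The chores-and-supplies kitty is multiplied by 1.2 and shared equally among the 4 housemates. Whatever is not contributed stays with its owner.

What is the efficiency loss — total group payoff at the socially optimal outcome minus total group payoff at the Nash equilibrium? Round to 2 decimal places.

The private return per contributed unit is 1.2/4 = 0.3000 < 1 for every player regardless of endowment, so the Nash equilibrium is zero contribution and the group total is Σ E_j = 38 + 17 + 14 + 10 = 79.
Each contributed unit returns 1.200 to the group, so the social optimum is full contribution by everyone: group total = 1.200 × 79 = 94.80.
Efficiency loss = (1.200 − 1) × 79 = 15.80.

15.80 dollars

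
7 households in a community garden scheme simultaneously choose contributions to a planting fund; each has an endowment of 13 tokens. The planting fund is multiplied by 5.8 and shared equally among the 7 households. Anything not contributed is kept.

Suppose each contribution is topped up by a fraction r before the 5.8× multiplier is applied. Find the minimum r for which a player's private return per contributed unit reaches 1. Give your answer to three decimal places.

0.207

With matching at rate r, one contributed unit becomes (1 + r) in the planting fund and returns 5.8 × (1 + r) / 7 to the contributor.
Setting this equal to 1: 1 + r = 7/5.8 = 1.2069.
So the minimum matching rate is r = 1.2069 − 1 = 0.207.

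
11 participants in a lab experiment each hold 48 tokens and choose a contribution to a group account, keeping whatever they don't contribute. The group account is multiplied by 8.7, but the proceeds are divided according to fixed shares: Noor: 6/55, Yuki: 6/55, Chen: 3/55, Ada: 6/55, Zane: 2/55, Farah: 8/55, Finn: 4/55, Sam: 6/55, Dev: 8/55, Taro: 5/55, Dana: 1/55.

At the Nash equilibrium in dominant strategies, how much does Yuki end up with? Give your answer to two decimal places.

Player j's private return per contributed unit is 8.7 × (j's share). Contributing is weakly dominant for j when that share is at least 1/8.7 = 0.1149, and contributing 0 is dominant otherwise.
Farah and Dev clear that bar, contributing 48 each; the remaining 9 contribute 0. Total contributed: 96.
Yuki keeps 48 and receives 8.7 × 96 × 6/55 = 91.11 from the group account, for a payoff of 139.11.

139.11 tokens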